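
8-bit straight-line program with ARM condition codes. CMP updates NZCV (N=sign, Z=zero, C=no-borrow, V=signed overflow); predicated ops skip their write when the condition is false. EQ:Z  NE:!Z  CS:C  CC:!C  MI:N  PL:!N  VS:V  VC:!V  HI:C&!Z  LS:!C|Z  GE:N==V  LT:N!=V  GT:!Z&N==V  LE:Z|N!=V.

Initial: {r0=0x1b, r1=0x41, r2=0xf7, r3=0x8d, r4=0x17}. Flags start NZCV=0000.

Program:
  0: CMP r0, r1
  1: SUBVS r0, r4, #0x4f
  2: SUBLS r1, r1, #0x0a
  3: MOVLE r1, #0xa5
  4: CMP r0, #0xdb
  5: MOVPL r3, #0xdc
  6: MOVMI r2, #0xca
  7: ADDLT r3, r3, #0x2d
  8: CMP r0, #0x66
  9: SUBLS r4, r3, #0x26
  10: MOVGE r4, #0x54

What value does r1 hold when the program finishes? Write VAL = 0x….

0: ✓ CMP  NZCV=1000
1: · SUBVS
2: ✓ SUBLS  r1←0x37
3: ✓ MOVLE  r1←0xa5
4: ✓ CMP  NZCV=0000
5: ✓ MOVPL  r3←0xdc
6: · MOVMI
7: · ADDLT
8: ✓ CMP  NZCV=1000
9: ✓ SUBLS  r4←0xb6
10: · MOVGE

VAL = 0xa5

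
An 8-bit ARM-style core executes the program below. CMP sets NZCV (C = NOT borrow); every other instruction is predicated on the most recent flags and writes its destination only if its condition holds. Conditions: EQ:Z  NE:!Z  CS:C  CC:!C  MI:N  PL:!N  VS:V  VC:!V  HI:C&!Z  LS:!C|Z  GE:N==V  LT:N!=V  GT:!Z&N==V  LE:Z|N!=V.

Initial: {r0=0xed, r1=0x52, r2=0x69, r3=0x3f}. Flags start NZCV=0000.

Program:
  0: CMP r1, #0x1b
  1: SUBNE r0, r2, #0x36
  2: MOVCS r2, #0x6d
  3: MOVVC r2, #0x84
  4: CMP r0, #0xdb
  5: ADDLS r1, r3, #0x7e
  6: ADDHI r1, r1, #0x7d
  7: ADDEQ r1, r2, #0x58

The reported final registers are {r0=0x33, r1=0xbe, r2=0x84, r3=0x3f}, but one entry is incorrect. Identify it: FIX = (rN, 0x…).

0: ✓ CMP  NZCV=0010
1: ✓ SUBNE  r0←0x33
2: ✓ MOVCS  r2←0x6d
3: ✓ MOVVC  r2←0x84
4: ✓ CMP  NZCV=0000
5: ✓ ADDLS  r1←0xbd
6: · ADDHI
7: · ADDEQ

FIX = (r1, 0xbd)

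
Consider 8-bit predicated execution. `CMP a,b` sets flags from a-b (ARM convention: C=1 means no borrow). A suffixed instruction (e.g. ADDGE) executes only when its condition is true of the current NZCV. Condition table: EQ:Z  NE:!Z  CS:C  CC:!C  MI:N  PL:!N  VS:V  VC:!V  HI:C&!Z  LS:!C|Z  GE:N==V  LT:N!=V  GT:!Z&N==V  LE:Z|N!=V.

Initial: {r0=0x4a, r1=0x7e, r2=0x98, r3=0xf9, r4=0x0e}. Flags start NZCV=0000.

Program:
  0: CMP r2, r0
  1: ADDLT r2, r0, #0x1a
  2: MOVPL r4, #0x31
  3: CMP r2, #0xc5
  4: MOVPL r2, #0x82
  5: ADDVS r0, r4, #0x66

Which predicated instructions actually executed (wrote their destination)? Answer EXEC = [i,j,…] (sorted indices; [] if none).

[0] flags=0011 → (cmp)
[1] flags=0011 LT?T → r2=0x64
[2] flags=0011 PL?T → r4=0x31
[3] flags=1001 → (cmp)
[4] flags=1001 PL?F → skip
[5] flags=1001 VS?T → r0=0x97

EXEC = [1,2,5]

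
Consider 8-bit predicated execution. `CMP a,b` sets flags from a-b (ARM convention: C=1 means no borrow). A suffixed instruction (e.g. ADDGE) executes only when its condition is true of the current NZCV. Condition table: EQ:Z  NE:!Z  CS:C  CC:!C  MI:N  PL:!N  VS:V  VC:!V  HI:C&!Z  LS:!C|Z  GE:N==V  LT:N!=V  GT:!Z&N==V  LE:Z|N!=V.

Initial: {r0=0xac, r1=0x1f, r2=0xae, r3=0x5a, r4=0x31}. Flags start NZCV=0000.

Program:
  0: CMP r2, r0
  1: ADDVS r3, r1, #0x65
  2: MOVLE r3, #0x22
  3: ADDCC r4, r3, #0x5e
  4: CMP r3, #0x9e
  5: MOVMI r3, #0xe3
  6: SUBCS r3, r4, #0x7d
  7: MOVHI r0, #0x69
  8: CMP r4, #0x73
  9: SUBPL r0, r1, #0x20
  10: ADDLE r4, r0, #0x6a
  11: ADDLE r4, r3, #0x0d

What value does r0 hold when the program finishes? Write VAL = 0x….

0: ✓ CMP  NZCV=0010
1: · ADDVS
2: · MOVLE
3: · ADDCC
4: ✓ CMP  NZCV=1001
5: ✓ MOVMI  r3←0xe3
6: · SUBCS
7: · MOVHI
8: ✓ CMP  NZCV=1000
9: · SUBPL
10: ✓ ADDLE  r4←0x16
11: ✓ ADDLE  r4←0xf0

VAL = 0xac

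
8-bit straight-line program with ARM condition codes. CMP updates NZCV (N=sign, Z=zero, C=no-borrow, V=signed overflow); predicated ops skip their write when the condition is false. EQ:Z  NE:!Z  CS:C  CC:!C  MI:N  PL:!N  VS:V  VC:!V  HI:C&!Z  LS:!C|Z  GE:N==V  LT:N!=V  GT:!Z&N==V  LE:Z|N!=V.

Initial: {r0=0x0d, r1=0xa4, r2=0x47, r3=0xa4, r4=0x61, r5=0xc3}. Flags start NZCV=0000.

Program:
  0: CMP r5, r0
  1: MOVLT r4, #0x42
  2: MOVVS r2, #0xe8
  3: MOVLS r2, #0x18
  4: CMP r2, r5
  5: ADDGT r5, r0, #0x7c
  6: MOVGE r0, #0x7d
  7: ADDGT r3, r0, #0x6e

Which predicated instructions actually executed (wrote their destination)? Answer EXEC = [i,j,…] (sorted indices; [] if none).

EXEC = [1,5,6,7]

[0] flags=1010 → (cmp)
[1] flags=1010 LT?T → r4=0x42
[2] flags=1010 VS?F → skip
[3] flags=1010 LS?F → skip
[4] flags=1001 → (cmp)
[5] flags=1001 GT?T → r5=0x89
[6] flags=1001 GE?T → r0=0x7d
[7] flags=1001 GT?T → r3=0xeb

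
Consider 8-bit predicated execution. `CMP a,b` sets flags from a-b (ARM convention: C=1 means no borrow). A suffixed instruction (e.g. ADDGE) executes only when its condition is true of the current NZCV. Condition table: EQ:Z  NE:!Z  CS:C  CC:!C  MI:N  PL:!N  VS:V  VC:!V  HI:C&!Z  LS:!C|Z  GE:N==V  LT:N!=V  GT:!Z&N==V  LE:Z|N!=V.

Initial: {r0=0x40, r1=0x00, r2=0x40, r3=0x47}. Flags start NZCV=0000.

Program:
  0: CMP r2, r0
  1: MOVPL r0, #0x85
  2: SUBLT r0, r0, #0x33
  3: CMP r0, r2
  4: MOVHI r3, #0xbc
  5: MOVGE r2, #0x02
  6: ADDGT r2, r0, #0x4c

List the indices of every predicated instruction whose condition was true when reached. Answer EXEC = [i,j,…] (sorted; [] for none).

EXEC = [1,4]

[0] flags=0110 → (cmp)
[1] flags=0110 PL?T → r0=0x85
[2] flags=0110 LT?F → skip
[3] flags=0011 → (cmp)
[4] flags=0011 HI?T → r3=0xbc
[5] flags=0011 GE?F → skip
[6] flags=0011 GT?F → skip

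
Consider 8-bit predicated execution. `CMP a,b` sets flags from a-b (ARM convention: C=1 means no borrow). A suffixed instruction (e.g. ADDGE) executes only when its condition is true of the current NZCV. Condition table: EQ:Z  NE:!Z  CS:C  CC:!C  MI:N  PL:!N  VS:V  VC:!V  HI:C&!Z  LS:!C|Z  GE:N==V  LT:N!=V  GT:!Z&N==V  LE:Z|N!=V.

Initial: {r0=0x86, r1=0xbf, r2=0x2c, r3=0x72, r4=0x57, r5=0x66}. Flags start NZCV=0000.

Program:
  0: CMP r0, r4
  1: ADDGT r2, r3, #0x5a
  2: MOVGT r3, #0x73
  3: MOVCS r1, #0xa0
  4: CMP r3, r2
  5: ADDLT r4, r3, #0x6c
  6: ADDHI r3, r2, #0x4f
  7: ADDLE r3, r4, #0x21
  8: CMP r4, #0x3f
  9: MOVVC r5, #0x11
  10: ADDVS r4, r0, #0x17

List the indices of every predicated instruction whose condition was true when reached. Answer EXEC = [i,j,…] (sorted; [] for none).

[0] flags=0011 → (cmp)
[1] flags=0011 GT?F → skip
[2] flags=0011 GT?F → skip
[3] flags=0011 CS?T → r1=0xa0
[4] flags=0010 → (cmp)
[5] flags=0010 LT?F → skip
[6] flags=0010 HI?T → r3=0x7b
[7] flags=0010 LE?F → skip
[8] flags=0010 → (cmp)
[9] flags=0010 VC?T → r5=0x11
[10] flags=0010 VS?F → skip

EXEC = [3,6,9]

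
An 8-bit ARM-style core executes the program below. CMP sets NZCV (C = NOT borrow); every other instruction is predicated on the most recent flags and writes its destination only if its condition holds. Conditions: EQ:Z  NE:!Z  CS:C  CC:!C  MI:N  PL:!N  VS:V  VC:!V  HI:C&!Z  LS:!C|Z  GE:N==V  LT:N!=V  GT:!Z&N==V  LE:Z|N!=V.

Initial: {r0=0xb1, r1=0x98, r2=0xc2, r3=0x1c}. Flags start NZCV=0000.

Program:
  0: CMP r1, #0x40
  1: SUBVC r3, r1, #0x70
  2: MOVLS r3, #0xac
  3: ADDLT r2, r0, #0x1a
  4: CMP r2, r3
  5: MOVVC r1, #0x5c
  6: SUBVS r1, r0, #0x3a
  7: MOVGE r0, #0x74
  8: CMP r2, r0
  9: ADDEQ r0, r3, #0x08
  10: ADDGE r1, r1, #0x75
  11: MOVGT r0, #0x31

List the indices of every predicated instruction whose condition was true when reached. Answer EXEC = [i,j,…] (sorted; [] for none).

EXEC = [3,5,10,11]

0: ✓ CMP  NZCV=0011
1: · SUBVC
2: · MOVLS
3: ✓ ADDLT  r2←0xcb
4: ✓ CMP  NZCV=1010
5: ✓ MOVVC  r1←0x5c
6: · SUBVS
7: · MOVGE
8: ✓ CMP  NZCV=0010
9: · ADDEQ
10: ✓ ADDGE  r1←0xd1
11: ✓ MOVGT  r0←0x31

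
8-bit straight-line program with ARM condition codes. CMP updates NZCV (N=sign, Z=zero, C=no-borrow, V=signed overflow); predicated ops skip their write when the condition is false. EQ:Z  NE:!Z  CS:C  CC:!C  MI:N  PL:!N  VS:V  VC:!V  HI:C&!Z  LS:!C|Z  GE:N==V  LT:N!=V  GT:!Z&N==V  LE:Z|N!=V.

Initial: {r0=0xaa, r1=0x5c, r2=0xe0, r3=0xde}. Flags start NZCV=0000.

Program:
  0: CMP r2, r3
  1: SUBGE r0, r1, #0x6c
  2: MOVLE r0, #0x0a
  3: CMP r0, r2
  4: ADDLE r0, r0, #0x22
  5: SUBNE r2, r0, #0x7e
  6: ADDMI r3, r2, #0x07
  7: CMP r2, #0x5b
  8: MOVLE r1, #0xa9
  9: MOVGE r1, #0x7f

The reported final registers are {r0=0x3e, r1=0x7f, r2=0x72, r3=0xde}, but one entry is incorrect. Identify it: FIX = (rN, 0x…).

FIX = (r0, 0xf0)

0: ✓ CMP  NZCV=0010
1: ✓ SUBGE  r0←0xf0
2: · MOVLE
3: ✓ CMP  NZCV=0010
4: · ADDLE
5: ✓ SUBNE  r2←0x72
6: · ADDMI
7: ✓ CMP  NZCV=0010
8: · MOVLE
9: ✓ MOVGE  r1←0x7f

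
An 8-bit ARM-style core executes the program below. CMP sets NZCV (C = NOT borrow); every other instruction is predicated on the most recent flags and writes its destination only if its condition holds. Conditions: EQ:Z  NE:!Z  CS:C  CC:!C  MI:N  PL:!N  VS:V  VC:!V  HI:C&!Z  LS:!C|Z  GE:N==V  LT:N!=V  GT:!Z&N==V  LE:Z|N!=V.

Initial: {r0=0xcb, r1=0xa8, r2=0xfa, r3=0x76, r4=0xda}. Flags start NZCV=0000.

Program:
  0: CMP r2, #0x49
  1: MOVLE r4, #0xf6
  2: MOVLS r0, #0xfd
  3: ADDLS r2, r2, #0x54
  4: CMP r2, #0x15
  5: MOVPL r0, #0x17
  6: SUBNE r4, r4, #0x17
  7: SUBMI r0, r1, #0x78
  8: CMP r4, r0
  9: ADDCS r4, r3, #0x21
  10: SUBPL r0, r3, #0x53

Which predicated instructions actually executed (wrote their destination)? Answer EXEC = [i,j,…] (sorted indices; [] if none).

0: ✓ CMP  NZCV=1010
1: ✓ MOVLE  r4←0xf6
2: · MOVLS
3: · ADDLS
4: ✓ CMP  NZCV=1010
5: · MOVPL
6: ✓ SUBNE  r4←0xdf
7: ✓ SUBMI  r0←0x30
8: ✓ CMP  NZCV=1010
9: ✓ ADDCS  r4←0x97
10: · SUBPL

EXEC = [1,6,7,9]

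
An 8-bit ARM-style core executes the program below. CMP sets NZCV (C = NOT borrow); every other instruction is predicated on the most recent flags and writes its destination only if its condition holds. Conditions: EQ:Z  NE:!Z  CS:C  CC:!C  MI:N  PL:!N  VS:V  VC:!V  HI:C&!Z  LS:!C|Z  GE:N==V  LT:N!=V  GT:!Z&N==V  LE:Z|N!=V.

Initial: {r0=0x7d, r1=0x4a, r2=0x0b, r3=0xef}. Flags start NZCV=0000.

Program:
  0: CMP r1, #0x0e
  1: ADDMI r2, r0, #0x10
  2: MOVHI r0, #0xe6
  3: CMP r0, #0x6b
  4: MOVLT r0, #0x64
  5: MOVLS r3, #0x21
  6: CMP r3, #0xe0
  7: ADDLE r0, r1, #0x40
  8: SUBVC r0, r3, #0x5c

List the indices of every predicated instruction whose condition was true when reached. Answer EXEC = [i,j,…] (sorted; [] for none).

EXEC = [2,4,8]

0: ✓ CMP  NZCV=0010
1: · ADDMI
2: ✓ MOVHI  r0←0xe6
3: ✓ CMP  NZCV=0011
4: ✓ MOVLT  r0←0x64
5: · MOVLS
6: ✓ CMP  NZCV=0010
7: · ADDLE
8: ✓ SUBVC  r0←0x93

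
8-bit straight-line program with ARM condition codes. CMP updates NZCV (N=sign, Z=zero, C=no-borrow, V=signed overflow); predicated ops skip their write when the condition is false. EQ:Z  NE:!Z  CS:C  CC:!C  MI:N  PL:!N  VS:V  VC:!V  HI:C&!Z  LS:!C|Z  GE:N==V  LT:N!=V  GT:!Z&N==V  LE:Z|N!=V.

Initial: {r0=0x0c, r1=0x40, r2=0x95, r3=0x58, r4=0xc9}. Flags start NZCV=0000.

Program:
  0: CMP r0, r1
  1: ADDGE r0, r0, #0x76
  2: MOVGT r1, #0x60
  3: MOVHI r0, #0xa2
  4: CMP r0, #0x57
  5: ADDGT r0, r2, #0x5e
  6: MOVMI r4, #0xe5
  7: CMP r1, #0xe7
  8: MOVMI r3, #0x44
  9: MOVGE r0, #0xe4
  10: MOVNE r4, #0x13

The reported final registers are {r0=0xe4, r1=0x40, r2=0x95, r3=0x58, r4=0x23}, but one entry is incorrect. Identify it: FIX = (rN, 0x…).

0: ✓ CMP  NZCV=1000
1: · ADDGE
2: · MOVGT
3: · MOVHI
4: ✓ CMP  NZCV=1000
5: · ADDGT
6: ✓ MOVMI  r4←0xe5
7: ✓ CMP  NZCV=0000
8: · MOVMI
9: ✓ MOVGE  r0←0xe4
10: ✓ MOVNE  r4←0x13

FIX = (r4, 0x13)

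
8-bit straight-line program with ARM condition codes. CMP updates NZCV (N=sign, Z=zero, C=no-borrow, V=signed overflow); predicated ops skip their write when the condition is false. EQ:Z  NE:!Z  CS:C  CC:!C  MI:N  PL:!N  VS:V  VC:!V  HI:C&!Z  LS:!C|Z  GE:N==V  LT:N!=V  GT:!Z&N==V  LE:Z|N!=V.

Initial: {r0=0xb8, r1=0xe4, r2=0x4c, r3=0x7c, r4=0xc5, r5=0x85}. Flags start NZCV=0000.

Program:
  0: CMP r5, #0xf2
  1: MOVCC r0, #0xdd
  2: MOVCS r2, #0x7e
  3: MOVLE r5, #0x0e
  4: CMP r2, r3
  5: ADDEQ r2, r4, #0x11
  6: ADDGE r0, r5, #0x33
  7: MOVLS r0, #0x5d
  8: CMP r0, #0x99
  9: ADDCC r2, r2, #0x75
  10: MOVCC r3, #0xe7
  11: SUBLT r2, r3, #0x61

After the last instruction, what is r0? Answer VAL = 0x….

VAL = 0x5d

[0] flags=1000 → (cmp)
[1] flags=1000 CC?T → r0=0xdd
[2] flags=1000 CS?F → skip
[3] flags=1000 LE?T → r5=0x0e
[4] flags=1000 → (cmp)
[5] flags=1000 EQ?F → skip
[6] flags=1000 GE?F → skip
[7] flags=1000 LS?T → r0=0x5d
[8] flags=1001 → (cmp)
[9] flags=1001 CC?T → r2=0xc1
[10] flags=1001 CC?T → r3=0xe7
[11] flags=1001 LT?F → skip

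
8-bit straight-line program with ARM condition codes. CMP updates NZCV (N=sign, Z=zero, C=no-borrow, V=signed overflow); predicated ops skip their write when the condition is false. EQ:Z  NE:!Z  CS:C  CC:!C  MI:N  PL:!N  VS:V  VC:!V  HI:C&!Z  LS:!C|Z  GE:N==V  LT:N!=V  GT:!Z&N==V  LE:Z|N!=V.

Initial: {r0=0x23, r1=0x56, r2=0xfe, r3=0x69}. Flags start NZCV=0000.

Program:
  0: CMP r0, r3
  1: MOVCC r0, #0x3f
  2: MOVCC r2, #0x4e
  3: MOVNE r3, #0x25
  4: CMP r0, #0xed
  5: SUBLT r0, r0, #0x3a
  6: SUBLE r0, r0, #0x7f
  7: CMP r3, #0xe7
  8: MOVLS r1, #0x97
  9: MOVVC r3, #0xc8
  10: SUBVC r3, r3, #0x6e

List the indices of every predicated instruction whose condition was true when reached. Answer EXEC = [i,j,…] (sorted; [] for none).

0: ✓ CMP  NZCV=1000
1: ✓ MOVCC  r0←0x3f
2: ✓ MOVCC  r2←0x4e
3: ✓ MOVNE  r3←0x25
4: ✓ CMP  NZCV=0000
5: · SUBLT
6: · SUBLE
7: ✓ CMP  NZCV=0000
8: ✓ MOVLS  r1←0x97
9: ✓ MOVVC  r3←0xc8
10: ✓ SUBVC  r3←0x5a

EXEC = [1,2,3,8,9,10]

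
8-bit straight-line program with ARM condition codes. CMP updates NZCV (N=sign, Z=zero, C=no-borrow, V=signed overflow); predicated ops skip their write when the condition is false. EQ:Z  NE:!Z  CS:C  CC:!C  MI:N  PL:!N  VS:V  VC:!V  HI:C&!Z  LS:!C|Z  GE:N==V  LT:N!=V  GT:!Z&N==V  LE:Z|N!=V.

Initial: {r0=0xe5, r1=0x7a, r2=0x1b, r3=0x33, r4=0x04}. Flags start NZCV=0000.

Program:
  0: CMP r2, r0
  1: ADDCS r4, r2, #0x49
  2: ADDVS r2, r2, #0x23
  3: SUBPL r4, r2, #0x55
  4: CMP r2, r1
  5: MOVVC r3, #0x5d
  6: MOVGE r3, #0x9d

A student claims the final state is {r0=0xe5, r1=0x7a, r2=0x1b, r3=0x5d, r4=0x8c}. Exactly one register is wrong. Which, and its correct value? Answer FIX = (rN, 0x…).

FIX = (r4, 0xc6)

0: ✓ CMP  NZCV=0000
1: · ADDCS
2: · ADDVS
3: ✓ SUBPL  r4←0xc6
4: ✓ CMP  NZCV=1000
5: ✓ MOVVC  r3←0x5d
6: · MOVGE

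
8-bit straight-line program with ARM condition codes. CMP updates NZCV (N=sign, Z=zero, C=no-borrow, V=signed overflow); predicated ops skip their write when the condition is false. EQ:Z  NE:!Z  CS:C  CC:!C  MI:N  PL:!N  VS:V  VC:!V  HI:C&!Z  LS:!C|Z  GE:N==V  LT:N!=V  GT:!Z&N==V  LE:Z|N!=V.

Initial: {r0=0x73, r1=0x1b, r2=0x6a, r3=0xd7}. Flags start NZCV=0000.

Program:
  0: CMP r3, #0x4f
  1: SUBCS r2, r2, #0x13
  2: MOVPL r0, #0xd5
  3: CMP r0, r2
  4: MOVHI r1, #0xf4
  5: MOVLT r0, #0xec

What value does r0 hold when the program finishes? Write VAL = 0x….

[0] flags=1010 → (cmp)
[1] flags=1010 CS?T → r2=0x57
[2] flags=1010 PL?F → skip
[3] flags=0010 → (cmp)
[4] flags=0010 HI?T → r1=0xf4
[5] flags=0010 LT?F → skip

VAL = 0x73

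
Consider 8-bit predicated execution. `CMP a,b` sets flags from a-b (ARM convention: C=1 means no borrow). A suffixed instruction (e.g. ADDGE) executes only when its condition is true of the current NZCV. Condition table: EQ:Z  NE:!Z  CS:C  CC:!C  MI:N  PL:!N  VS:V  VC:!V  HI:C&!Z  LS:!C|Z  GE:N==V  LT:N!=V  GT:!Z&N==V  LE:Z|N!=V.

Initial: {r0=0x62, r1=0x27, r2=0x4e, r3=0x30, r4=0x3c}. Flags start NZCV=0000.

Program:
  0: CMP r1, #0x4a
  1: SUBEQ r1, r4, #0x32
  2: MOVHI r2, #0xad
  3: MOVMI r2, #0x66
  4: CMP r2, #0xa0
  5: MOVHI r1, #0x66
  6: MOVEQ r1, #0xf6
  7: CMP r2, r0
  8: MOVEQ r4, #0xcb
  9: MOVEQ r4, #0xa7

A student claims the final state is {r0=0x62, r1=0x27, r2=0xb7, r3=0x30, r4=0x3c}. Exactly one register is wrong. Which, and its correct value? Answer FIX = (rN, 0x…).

FIX = (r2, 0x66)

[0] flags=1000 → (cmp)
[1] flags=1000 EQ?F → skip
[2] flags=1000 HI?F → skip
[3] flags=1000 MI?T → r2=0x66
[4] flags=1001 → (cmp)
[5] flags=1001 HI?F → skip
[6] flags=1001 EQ?F → skip
[7] flags=0010 → (cmp)
[8] flags=0010 EQ?F → skip
[9] flags=0010 EQ?F → skip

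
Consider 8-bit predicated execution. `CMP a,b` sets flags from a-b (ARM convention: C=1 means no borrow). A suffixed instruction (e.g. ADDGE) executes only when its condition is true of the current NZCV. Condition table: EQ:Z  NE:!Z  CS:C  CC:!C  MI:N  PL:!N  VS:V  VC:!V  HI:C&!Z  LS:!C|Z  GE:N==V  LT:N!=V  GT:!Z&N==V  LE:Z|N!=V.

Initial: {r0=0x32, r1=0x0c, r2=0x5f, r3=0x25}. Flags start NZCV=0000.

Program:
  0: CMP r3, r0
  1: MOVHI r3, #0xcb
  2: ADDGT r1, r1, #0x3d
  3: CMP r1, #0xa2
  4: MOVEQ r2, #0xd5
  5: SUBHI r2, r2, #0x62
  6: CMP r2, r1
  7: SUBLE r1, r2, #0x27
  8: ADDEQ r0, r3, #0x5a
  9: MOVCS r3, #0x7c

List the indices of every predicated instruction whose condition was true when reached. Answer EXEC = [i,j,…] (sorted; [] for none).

[0] flags=1000 → (cmp)
[1] flags=1000 HI?F → skip
[2] flags=1000 GT?F → skip
[3] flags=0000 → (cmp)
[4] flags=0000 EQ?F → skip
[5] flags=0000 HI?F → skip
[6] flags=0010 → (cmp)
[7] flags=0010 LE?F → skip
[8] flags=0010 EQ?F → skip
[9] flags=0010 CS?T → r3=0x7c

EXEC = [9]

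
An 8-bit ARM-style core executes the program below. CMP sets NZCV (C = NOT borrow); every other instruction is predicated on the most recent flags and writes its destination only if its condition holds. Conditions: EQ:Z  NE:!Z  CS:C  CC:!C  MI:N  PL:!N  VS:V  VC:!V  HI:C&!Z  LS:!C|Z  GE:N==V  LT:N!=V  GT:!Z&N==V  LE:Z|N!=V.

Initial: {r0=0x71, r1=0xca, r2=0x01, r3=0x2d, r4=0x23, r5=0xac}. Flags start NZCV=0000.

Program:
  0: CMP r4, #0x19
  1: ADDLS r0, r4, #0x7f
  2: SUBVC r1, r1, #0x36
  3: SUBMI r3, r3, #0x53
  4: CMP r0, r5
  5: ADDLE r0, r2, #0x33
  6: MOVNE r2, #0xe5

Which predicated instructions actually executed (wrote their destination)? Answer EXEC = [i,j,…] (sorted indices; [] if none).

EXEC = [2,6]

[0] flags=0010 → (cmp)
[1] flags=0010 LS?F → skip
[2] flags=0010 VC?T → r1=0x94
[3] flags=0010 MI?F → skip
[4] flags=1001 → (cmp)
[5] flags=1001 LE?F → skip
[6] flags=1001 NE?T → r2=0xe5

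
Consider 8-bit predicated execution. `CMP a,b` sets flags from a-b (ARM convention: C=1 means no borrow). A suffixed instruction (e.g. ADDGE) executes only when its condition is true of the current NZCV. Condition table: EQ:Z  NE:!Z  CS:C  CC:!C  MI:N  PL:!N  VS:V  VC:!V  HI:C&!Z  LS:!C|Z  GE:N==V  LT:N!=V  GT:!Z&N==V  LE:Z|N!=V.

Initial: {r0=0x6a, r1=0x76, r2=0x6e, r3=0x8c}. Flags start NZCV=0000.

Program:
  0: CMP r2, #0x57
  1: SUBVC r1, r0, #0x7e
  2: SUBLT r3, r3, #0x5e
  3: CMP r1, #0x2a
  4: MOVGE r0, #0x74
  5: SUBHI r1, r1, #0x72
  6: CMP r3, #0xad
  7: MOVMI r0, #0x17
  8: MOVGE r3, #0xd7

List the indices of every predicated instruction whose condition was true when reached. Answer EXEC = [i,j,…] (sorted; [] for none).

0: ✓ CMP  NZCV=0010
1: ✓ SUBVC  r1←0xec
2: · SUBLT
3: ✓ CMP  NZCV=1010
4: · MOVGE
5: ✓ SUBHI  r1←0x7a
6: ✓ CMP  NZCV=1000
7: ✓ MOVMI  r0←0x17
8: · MOVGE

EXEC = [1,5,7]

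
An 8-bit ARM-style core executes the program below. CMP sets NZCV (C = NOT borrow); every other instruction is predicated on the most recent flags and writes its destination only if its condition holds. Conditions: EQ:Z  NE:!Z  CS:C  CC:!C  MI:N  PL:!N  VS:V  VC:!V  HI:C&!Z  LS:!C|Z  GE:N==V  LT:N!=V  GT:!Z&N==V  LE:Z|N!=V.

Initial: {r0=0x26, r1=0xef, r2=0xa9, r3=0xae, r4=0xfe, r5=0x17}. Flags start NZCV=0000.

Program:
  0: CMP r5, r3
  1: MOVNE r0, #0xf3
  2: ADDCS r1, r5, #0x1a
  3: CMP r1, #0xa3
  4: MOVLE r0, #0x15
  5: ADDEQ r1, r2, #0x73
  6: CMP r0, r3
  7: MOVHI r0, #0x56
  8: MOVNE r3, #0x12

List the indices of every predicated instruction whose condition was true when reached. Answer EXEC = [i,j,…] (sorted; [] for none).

[0] flags=0000 → (cmp)
[1] flags=0000 NE?T → r0=0xf3
[2] flags=0000 CS?F → skip
[3] flags=0010 → (cmp)
[4] flags=0010 LE?F → skip
[5] flags=0010 EQ?F → skip
[6] flags=0010 → (cmp)
[7] flags=0010 HI?T → r0=0x56
[8] flags=0010 NE?T → r3=0x12

EXEC = [1,7,8]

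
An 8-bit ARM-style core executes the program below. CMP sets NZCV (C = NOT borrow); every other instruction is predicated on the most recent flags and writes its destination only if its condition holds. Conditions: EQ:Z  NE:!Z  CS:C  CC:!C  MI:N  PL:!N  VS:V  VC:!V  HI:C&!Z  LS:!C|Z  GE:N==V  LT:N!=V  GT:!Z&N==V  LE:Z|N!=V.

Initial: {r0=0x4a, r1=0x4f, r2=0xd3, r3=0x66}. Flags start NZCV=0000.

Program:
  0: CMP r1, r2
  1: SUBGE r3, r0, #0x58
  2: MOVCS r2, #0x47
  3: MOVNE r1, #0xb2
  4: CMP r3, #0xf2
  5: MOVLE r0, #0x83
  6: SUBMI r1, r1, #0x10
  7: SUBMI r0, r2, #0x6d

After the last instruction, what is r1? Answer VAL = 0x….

VAL = 0xb2

0: ✓ CMP  NZCV=0000
1: ✓ SUBGE  r3←0xf2
2: · MOVCS
3: ✓ MOVNE  r1←0xb2
4: ✓ CMP  NZCV=0110
5: ✓ MOVLE  r0←0x83
6: · SUBMI
7: · SUBMI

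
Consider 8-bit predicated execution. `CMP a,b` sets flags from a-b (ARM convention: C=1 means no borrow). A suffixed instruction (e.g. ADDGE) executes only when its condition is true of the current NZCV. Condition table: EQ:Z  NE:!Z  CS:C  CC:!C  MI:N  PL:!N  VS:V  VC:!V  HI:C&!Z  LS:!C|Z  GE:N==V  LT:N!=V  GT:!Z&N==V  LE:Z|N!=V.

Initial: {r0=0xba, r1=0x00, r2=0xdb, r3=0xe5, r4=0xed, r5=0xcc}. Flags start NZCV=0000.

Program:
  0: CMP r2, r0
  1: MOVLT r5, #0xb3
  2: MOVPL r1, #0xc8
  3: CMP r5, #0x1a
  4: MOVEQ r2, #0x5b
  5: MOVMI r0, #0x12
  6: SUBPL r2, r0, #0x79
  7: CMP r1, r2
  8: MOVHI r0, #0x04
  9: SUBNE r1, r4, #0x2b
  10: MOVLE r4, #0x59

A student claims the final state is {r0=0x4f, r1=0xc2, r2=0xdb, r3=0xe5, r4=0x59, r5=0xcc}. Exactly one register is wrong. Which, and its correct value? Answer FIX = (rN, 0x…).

0: ✓ CMP  NZCV=0010
1: · MOVLT
2: ✓ MOVPL  r1←0xc8
3: ✓ CMP  NZCV=1010
4: · MOVEQ
5: ✓ MOVMI  r0←0x12
6: · SUBPL
7: ✓ CMP  NZCV=1000
8: · MOVHI
9: ✓ SUBNE  r1←0xc2
10: ✓ MOVLE  r4←0x59

FIX = (r0, 0x12)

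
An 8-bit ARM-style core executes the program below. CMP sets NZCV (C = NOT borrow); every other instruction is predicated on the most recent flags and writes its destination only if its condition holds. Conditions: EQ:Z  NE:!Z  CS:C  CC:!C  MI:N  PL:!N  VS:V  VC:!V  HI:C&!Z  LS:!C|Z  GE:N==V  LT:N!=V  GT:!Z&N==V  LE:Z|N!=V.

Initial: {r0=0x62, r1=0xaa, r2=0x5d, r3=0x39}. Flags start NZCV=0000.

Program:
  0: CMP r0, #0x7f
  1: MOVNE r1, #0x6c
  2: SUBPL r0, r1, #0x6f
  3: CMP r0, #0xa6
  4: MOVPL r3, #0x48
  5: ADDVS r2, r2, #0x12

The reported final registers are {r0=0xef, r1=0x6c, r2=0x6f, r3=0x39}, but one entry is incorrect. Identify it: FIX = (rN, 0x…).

FIX = (r0, 0x62)

0: ✓ CMP  NZCV=1000
1: ✓ MOVNE  r1←0x6c
2: · SUBPL
3: ✓ CMP  NZCV=1001
4: · MOVPL
5: ✓ ADDVS  r2←0x6f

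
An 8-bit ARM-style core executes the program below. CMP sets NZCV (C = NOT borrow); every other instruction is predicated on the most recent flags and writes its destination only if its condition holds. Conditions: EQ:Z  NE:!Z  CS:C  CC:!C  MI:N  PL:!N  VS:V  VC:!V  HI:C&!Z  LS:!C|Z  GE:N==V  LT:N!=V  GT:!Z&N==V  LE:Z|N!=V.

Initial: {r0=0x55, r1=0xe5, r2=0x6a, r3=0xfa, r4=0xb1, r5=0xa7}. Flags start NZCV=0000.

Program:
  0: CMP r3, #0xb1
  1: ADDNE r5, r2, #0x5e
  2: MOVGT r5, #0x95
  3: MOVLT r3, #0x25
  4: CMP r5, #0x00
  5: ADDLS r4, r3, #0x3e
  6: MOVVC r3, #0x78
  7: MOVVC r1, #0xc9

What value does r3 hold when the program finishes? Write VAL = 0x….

VAL = 0x78

0: ✓ CMP  NZCV=0010
1: ✓ ADDNE  r5←0xc8
2: ✓ MOVGT  r5←0x95
3: · MOVLT
4: ✓ CMP  NZCV=1010
5: · ADDLS
6: ✓ MOVVC  r3←0x78
7: ✓ MOVVC  r1←0xc9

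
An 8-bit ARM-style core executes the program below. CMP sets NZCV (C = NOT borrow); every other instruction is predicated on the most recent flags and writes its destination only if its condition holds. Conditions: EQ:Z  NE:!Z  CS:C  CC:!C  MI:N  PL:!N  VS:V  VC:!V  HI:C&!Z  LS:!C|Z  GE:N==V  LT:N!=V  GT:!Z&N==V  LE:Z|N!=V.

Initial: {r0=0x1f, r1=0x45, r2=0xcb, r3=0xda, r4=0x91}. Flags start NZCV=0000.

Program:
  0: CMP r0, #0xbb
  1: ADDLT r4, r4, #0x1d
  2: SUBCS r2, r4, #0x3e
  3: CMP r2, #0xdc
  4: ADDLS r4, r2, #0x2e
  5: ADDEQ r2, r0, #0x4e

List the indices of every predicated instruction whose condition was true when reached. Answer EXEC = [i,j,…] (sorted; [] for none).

EXEC = [4]

0: ✓ CMP  NZCV=0000
1: · ADDLT
2: · SUBCS
3: ✓ CMP  NZCV=1000
4: ✓ ADDLS  r4←0xf9
5: · ADDEQ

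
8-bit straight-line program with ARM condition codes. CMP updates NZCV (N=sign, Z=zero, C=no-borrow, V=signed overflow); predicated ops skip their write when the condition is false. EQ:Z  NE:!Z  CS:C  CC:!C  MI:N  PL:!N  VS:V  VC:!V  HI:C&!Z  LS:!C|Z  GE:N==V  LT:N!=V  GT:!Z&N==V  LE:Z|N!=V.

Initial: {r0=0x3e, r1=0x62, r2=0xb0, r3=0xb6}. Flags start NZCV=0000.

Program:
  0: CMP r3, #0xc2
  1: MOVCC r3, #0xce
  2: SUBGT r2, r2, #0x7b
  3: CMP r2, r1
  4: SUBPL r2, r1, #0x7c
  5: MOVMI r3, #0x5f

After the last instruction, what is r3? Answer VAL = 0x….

[0] flags=1000 → (cmp)
[1] flags=1000 CC?T → r3=0xce
[2] flags=1000 GT?F → skip
[3] flags=0011 → (cmp)
[4] flags=0011 PL?T → r2=0xe6
[5] flags=0011 MI?F → skip

VAL = 0xce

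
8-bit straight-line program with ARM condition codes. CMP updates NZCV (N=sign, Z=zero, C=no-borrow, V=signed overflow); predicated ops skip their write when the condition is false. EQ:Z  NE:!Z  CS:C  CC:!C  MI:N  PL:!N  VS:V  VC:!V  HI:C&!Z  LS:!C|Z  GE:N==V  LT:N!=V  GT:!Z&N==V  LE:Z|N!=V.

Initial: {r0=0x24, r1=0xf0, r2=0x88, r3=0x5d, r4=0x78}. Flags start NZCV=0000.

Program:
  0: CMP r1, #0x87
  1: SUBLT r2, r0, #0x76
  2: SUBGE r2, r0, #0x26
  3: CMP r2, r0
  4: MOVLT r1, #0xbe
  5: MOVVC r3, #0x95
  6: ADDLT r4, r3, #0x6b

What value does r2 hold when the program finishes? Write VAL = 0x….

VAL = 0xfe

0: ✓ CMP  NZCV=0010
1: · SUBLT
2: ✓ SUBGE  r2←0xfe
3: ✓ CMP  NZCV=1010
4: ✓ MOVLT  r1←0xbe
5: ✓ MOVVC  r3←0x95
6: ✓ ADDLT  r4←0x00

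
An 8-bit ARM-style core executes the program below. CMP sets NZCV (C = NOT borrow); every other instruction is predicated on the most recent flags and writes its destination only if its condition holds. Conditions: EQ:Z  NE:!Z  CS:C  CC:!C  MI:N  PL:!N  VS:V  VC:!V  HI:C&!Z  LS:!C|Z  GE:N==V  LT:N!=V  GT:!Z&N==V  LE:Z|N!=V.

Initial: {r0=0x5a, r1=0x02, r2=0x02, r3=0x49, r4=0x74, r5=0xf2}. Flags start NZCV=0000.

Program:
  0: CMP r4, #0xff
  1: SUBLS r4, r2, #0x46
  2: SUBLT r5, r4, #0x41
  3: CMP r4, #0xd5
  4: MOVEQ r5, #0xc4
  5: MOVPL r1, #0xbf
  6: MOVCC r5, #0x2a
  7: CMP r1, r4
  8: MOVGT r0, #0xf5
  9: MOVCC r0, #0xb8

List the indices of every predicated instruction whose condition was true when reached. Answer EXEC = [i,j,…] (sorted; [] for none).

EXEC = [1,6,8,9]

0: ✓ CMP  NZCV=0000
1: ✓ SUBLS  r4←0xbc
2: · SUBLT
3: ✓ CMP  NZCV=1000
4: · MOVEQ
5: · MOVPL
6: ✓ MOVCC  r5←0x2a
7: ✓ CMP  NZCV=0000
8: ✓ MOVGT  r0←0xf5
9: ✓ MOVCC  r0←0xb8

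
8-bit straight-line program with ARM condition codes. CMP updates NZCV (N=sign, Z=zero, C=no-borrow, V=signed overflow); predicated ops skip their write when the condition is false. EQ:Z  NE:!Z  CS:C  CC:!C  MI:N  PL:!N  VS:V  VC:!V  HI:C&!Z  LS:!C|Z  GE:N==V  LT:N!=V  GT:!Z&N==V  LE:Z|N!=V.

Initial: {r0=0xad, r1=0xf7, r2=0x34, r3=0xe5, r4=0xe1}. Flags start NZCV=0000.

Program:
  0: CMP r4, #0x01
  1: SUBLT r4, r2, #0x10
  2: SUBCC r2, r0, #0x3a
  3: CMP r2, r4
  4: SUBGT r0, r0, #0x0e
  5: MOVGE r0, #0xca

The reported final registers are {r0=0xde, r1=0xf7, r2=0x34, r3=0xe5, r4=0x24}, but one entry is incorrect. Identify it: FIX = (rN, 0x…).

FIX = (r0, 0xca)

[0] flags=1010 → (cmp)
[1] flags=1010 LT?T → r4=0x24
[2] flags=1010 CC?F → skip
[3] flags=0010 → (cmp)
[4] flags=0010 GT?T → r0=0x9f
[5] flags=0010 GE?T → r0=0xca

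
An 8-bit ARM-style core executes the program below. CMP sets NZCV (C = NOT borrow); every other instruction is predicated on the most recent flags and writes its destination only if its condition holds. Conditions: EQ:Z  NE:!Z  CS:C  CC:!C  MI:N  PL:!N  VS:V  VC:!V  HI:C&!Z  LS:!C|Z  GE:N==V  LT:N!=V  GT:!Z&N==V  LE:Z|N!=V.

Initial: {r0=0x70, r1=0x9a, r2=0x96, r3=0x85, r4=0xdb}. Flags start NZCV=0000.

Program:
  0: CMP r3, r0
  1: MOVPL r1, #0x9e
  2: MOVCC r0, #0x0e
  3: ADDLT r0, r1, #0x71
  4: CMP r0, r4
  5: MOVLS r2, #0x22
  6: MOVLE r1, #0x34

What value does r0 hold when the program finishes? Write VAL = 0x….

[0] flags=0011 → (cmp)
[1] flags=0011 PL?T → r1=0x9e
[2] flags=0011 CC?F → skip
[3] flags=0011 LT?T → r0=0x0f
[4] flags=0000 → (cmp)
[5] flags=0000 LS?T → r2=0x22
[6] flags=0000 LE?F → skip

VAL = 0x0f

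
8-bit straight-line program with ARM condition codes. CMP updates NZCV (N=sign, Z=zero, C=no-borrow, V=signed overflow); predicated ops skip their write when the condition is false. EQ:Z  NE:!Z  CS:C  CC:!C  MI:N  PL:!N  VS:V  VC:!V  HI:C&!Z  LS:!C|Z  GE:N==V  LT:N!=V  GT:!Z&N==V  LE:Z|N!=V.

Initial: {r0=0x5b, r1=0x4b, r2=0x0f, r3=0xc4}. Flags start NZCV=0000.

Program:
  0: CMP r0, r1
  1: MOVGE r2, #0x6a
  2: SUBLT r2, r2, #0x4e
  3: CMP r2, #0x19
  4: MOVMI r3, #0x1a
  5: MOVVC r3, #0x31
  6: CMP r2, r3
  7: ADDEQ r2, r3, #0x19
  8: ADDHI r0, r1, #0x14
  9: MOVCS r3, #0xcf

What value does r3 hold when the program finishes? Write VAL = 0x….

[0] flags=0010 → (cmp)
[1] flags=0010 GE?T → r2=0x6a
[2] flags=0010 LT?F → skip
[3] flags=0010 → (cmp)
[4] flags=0010 MI?F → skip
[5] flags=0010 VC?T → r3=0x31
[6] flags=0010 → (cmp)
[7] flags=0010 EQ?F → skip
[8] flags=0010 HI?T → r0=0x5f
[9] flags=0010 CS?T → r3=0xcf

VAL = 0xcf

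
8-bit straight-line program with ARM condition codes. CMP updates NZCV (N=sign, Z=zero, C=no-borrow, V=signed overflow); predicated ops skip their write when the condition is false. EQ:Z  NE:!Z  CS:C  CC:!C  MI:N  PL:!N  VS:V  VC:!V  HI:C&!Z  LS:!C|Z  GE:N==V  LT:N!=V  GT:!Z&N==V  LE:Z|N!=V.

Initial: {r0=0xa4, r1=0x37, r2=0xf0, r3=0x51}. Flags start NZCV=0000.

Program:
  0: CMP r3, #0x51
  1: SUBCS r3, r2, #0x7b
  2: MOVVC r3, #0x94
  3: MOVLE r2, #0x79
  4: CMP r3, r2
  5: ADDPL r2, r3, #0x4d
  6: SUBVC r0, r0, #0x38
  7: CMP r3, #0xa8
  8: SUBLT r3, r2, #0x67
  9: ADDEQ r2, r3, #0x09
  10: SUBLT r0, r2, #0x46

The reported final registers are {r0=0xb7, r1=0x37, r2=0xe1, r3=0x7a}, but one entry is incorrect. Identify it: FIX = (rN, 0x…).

FIX = (r0, 0x9b)

[0] flags=0110 → (cmp)
[1] flags=0110 CS?T → r3=0x75
[2] flags=0110 VC?T → r3=0x94
[3] flags=0110 LE?T → r2=0x79
[4] flags=0011 → (cmp)
[5] flags=0011 PL?T → r2=0xe1
[6] flags=0011 VC?F → skip
[7] flags=1000 → (cmp)
[8] flags=1000 LT?T → r3=0x7a
[9] flags=1000 EQ?F → skip
[10] flags=1000 LT?T → r0=0x9b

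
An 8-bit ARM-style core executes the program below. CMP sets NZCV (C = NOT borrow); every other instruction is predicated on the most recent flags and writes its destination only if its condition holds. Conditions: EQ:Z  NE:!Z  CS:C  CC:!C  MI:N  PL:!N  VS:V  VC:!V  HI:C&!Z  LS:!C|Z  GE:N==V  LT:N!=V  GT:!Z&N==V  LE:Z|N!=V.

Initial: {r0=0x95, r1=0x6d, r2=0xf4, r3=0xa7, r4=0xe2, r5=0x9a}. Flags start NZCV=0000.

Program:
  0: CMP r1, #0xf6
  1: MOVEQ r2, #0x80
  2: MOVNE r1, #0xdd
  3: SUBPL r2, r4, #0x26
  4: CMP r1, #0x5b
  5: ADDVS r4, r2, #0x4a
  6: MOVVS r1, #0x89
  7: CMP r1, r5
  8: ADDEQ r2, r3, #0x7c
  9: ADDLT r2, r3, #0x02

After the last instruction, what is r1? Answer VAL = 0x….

VAL = 0xdd

0: ✓ CMP  NZCV=0000
1: · MOVEQ
2: ✓ MOVNE  r1←0xdd
3: ✓ SUBPL  r2←0xbc
4: ✓ CMP  NZCV=1010
5: · ADDVS
6: · MOVVS
7: ✓ CMP  NZCV=0010
8: · ADDEQ
9: · ADDLT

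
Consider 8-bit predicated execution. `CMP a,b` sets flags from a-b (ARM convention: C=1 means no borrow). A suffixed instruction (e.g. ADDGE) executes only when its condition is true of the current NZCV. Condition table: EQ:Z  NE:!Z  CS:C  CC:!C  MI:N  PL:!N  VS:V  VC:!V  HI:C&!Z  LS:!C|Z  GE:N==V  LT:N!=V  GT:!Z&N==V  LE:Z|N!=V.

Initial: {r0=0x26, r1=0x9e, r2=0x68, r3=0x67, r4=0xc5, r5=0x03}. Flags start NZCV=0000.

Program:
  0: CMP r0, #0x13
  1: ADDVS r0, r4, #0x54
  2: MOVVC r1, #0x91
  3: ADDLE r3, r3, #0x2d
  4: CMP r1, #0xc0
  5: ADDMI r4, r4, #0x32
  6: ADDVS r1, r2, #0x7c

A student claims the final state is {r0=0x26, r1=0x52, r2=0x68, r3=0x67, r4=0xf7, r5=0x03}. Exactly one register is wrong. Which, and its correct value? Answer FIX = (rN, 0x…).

0: ✓ CMP  NZCV=0010
1: · ADDVS
2: ✓ MOVVC  r1←0x91
3: · ADDLE
4: ✓ CMP  NZCV=1000
5: ✓ ADDMI  r4←0xf7
6: · ADDVS

FIX = (r1, 0x91)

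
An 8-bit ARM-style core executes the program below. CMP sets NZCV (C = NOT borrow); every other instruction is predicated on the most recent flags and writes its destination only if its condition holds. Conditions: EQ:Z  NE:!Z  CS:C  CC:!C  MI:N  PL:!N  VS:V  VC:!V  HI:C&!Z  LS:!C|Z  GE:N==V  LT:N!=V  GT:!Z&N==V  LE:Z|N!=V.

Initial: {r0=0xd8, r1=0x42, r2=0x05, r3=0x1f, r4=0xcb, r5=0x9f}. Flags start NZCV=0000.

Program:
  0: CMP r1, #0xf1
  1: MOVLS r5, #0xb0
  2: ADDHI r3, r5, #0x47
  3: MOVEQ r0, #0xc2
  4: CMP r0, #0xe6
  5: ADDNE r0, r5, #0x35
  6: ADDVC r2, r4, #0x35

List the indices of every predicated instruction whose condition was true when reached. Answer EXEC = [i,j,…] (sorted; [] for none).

[0] flags=0000 → (cmp)
[1] flags=0000 LS?T → r5=0xb0
[2] flags=0000 HI?F → skip
[3] flags=0000 EQ?F → skip
[4] flags=1000 → (cmp)
[5] flags=1000 NE?T → r0=0xe5
[6] flags=1000 VC?T → r2=0x00

EXEC = [1,5,6]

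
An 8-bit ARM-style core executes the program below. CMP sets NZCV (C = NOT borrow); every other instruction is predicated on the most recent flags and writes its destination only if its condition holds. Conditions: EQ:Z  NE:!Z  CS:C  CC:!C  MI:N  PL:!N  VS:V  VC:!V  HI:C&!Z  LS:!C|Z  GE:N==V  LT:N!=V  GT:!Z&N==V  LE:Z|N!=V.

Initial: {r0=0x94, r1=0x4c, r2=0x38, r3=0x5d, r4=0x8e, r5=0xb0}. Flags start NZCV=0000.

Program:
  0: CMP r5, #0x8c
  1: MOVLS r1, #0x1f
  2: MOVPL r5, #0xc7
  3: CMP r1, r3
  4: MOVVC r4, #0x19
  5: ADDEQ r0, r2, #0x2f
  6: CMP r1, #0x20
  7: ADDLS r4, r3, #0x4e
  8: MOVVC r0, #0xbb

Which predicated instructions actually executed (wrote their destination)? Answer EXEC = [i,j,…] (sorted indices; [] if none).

EXEC = [2,4,8]

[0] flags=0010 → (cmp)
[1] flags=0010 LS?F → skip
[2] flags=0010 PL?T → r5=0xc7
[3] flags=1000 → (cmp)
[4] flags=1000 VC?T → r4=0x19
[5] flags=1000 EQ?F → skip
[6] flags=0010 → (cmp)
[7] flags=0010 LS?F → skip
[8] flags=0010 VC?T → r0=0xbb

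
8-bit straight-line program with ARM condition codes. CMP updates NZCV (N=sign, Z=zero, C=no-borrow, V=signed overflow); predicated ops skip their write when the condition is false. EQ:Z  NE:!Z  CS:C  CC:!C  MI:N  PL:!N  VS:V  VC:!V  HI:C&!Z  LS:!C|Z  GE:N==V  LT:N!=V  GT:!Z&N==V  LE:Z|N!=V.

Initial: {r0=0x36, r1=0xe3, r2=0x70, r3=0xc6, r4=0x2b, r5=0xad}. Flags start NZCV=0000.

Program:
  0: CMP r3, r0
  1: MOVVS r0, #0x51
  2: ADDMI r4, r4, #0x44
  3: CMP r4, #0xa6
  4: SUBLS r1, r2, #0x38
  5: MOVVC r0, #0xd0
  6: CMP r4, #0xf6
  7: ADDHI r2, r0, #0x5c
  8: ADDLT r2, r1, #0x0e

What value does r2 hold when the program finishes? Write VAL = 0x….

VAL = 0x70

[0] flags=1010 → (cmp)
[1] flags=1010 VS?F → skip
[2] flags=1010 MI?T → r4=0x6f
[3] flags=1001 → (cmp)
[4] flags=1001 LS?T → r1=0x38
[5] flags=1001 VC?F → skip
[6] flags=0000 → (cmp)
[7] flags=0000 HI?F → skip
[8] flags=0000 LT?F → skip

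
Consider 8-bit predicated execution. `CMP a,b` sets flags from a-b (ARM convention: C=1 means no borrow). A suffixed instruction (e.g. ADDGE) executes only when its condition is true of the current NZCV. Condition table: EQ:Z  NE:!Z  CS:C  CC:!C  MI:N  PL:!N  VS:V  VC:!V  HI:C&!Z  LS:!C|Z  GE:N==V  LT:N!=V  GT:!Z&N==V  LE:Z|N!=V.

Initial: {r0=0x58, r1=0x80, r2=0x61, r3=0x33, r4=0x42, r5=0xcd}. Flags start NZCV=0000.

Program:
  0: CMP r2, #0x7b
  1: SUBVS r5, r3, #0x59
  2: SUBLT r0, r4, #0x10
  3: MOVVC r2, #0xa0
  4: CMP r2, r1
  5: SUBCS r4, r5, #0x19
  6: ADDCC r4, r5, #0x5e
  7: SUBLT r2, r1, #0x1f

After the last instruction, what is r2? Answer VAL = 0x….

VAL = 0xa0

[0] flags=1000 → (cmp)
[1] flags=1000 VS?F → skip
[2] flags=1000 LT?T → r0=0x32
[3] flags=1000 VC?T → r2=0xa0
[4] flags=0010 → (cmp)
[5] flags=0010 CS?T → r4=0xb4
[6] flags=0010 CC?F → skip
[7] flags=0010 LT?F → skip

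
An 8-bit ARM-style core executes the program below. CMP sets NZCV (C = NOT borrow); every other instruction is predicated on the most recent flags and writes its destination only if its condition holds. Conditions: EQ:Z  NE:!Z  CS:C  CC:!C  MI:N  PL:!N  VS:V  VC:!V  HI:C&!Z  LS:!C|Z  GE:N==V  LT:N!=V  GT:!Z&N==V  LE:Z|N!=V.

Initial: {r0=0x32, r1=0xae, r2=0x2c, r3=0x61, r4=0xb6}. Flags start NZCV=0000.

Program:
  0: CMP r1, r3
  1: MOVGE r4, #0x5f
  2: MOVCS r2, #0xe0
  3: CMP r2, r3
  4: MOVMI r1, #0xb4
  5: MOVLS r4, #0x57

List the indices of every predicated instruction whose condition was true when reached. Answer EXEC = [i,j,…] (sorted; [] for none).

0: ✓ CMP  NZCV=0011
1: · MOVGE
2: ✓ MOVCS  r2←0xe0
3: ✓ CMP  NZCV=0011
4: · MOVMI
5: · MOVLS

EXEC = [2]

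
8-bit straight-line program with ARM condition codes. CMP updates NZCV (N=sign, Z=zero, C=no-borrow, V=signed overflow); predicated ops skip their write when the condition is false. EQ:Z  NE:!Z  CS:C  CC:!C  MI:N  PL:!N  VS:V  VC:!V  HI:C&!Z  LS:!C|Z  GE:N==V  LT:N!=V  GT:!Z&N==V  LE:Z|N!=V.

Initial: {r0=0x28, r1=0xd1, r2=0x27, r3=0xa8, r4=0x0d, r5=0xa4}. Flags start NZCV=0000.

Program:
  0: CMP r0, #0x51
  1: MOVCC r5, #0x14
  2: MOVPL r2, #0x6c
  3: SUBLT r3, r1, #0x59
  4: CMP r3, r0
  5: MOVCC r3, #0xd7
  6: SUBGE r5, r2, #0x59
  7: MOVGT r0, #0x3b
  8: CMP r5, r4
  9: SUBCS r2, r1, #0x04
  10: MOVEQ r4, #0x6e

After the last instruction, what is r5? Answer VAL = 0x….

[0] flags=1000 → (cmp)
[1] flags=1000 CC?T → r5=0x14
[2] flags=1000 PL?F → skip
[3] flags=1000 LT?T → r3=0x78
[4] flags=0010 → (cmp)
[5] flags=0010 CC?F → skip
[6] flags=0010 GE?T → r5=0xce
[7] flags=0010 GT?T → r0=0x3b
[8] flags=1010 → (cmp)
[9] flags=1010 CS?T → r2=0xcd
[10] flags=1010 EQ?F → skip

VAL = 0xce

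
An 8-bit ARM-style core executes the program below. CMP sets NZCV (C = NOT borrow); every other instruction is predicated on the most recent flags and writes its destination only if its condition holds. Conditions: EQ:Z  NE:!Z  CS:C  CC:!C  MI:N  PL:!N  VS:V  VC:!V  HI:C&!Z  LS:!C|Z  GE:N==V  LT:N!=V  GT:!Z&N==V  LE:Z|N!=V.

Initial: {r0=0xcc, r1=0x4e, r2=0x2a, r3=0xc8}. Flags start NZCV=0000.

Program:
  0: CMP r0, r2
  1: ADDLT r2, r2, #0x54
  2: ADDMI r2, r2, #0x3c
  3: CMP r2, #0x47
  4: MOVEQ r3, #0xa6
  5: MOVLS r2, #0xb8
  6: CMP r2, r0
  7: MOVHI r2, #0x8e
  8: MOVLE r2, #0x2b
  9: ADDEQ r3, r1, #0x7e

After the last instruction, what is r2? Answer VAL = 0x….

VAL = 0x2b

0: ✓ CMP  NZCV=1010
1: ✓ ADDLT  r2←0x7e
2: ✓ ADDMI  r2←0xba
3: ✓ CMP  NZCV=0011
4: · MOVEQ
5: · MOVLS
6: ✓ CMP  NZCV=1000
7: · MOVHI
8: ✓ MOVLE  r2←0x2b
9: · ADDEQ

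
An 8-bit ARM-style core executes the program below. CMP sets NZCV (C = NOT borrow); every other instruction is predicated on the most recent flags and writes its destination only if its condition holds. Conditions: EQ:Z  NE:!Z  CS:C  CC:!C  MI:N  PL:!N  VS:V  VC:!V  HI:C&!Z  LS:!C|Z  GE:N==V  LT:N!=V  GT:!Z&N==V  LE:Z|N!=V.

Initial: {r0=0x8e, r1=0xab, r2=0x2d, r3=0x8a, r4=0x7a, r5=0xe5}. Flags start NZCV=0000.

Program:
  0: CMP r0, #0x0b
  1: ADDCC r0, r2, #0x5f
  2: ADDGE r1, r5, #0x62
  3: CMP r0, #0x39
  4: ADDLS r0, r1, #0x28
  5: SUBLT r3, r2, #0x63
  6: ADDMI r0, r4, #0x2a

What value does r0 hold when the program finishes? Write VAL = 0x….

VAL = 0x8e

[0] flags=1010 → (cmp)
[1] flags=1010 CC?F → skip
[2] flags=1010 GE?F → skip
[3] flags=0011 → (cmp)
[4] flags=0011 LS?F → skip
[5] flags=0011 LT?T → r3=0xca
[6] flags=0011 MI?F → skip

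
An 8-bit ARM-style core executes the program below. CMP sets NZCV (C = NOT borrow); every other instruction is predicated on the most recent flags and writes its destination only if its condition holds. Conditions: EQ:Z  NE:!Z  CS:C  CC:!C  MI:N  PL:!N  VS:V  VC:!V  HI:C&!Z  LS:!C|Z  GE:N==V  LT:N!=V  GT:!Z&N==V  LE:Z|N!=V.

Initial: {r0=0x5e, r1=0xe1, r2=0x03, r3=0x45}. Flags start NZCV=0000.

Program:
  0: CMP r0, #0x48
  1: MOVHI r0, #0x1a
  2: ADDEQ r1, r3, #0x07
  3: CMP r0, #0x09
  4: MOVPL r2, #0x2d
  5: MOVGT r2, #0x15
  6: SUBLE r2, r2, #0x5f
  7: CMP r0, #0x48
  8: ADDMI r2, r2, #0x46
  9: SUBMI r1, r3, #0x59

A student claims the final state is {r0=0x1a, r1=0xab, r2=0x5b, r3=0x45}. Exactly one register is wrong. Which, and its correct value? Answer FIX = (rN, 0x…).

FIX = (r1, 0xec)

0: ✓ CMP  NZCV=0010
1: ✓ MOVHI  r0←0x1a
2: · ADDEQ
3: ✓ CMP  NZCV=0010
4: ✓ MOVPL  r2←0x2d
5: ✓ MOVGT  r2←0x15
6: · SUBLE
7: ✓ CMP  NZCV=1000
8: ✓ ADDMI  r2←0x5b
9: ✓ SUBMI  r1←0xec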